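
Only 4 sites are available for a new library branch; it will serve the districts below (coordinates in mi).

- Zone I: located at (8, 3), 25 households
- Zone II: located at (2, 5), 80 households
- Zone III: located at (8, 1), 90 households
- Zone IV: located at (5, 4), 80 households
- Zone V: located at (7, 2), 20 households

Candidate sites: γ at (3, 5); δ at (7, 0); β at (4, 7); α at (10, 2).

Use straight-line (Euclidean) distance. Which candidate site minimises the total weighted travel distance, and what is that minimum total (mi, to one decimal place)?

Total weighted distance at each candidate:
  γ (3, 5): total = 1069.8
  δ (7, 0): total = 1169.8
  β (4, 7): total = 1386.3
  α (10, 2): total = 1431.5
Minimum is at γ with total 1069.8 mi.

γ, total 1069.8 mi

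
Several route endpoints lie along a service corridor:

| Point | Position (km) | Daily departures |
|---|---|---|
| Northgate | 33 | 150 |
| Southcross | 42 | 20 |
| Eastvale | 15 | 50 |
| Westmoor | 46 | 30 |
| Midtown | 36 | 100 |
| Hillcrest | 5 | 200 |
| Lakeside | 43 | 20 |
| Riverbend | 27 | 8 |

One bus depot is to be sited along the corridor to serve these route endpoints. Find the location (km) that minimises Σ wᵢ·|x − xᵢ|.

x = 33

For a sum of weighted absolute distances on a line, the optimum is the weighted median (not the mean). Total weight W = 578; half-weight = 289.
Sort by position and accumulate weight:
  km 5 (Hillcrest, w=200) → cum 200
  km 15 (Eastvale, w=50) → cum 250
  km 27 (Riverbend, w=8) → cum 258
  km 33 (Northgate, w=150) → cum 408  ≥ 289 → median here
  km 36 (Midtown, w=100) → cum 508
  km 42 (Southcross, w=20) → cum 528
  km 43 (Lakeside, w=20) → cum 548
  km 46 (Westmoor, w=30) → cum 578
Optimal location: km 33.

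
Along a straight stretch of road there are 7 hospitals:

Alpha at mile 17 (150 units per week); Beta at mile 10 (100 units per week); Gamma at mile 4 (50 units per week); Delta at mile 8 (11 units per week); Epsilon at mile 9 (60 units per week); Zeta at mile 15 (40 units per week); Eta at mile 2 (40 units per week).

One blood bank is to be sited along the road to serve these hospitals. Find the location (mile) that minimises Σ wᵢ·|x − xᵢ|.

x = 10

For a sum of weighted absolute distances on a line, the optimum is the weighted median (not the mean). Total weight W = 451; half-weight = 225.5.
Sort by position and accumulate weight:
  mile 2 (Eta, w=40) → cum 40
  mile 4 (Gamma, w=50) → cum 90
  mile 8 (Delta, w=11) → cum 101
  mile 9 (Epsilon, w=60) → cum 161
  mile 10 (Beta, w=100) → cum 261  ≥ 225.5 → median here
  mile 15 (Zeta, w=40) → cum 301
  mile 17 (Alpha, w=150) → cum 451
Optimal location: mile 10.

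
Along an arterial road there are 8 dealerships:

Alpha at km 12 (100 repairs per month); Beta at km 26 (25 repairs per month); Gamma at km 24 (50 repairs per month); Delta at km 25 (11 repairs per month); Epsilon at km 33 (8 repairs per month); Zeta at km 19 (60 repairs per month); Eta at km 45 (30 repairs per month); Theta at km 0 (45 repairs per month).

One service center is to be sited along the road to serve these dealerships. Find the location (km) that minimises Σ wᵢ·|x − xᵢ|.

For a sum of weighted absolute distances on a line, the optimum is the weighted median (not the mean). Total weight W = 329; half-weight = 164.5.
Sort by position and accumulate weight:
  km 0 (Theta, w=45) → cum 45
  km 12 (Alpha, w=100) → cum 145
  km 19 (Zeta, w=60) → cum 205  ≥ 164.5 → median here
  km 24 (Gamma, w=50) → cum 255
  km 25 (Delta, w=11) → cum 266
  km 26 (Beta, w=25) → cum 291
  km 33 (Epsilon, w=8) → cum 299
  km 45 (Eta, w=30) → cum 329
Optimal location: km 19.

x = 19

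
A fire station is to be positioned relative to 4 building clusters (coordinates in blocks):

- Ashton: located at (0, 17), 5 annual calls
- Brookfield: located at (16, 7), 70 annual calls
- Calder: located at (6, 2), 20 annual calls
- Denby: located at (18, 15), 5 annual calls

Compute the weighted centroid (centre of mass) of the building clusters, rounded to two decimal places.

(13.30, 6.90)

The minimiser of Σwᵢ‖p−pᵢ‖² is the weighted centroid p* = (Σwᵢpᵢ)/(Σwᵢ).
Σwᵢ = 100.
Σwᵢxᵢ = 5·0 + 70·16 + 20·6 + 5·18 = 1330.
Σwᵢyᵢ = 5·17 + 70·7 + 20·2 + 5·15 = 690.
x* = 1330/100 = 13.30, y* = 690/100 = 6.90.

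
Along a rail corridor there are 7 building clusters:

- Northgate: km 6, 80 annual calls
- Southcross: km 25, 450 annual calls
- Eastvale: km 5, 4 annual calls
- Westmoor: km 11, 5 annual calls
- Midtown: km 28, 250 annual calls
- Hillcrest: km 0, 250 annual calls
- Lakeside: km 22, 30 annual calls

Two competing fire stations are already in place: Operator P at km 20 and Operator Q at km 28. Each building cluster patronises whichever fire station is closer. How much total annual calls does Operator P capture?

369

The indifferent point is the midpoint (20+28)/2 = 24; building clusters left of it (closer to Operator P at 20) go to Operator P, those right go to Operator Q.
  Hillcrest at 0 (w=250) → Operator P
  Eastvale at 5 (w=4) → Operator P
  Northgate at 6 (w=80) → Operator P
  Westmoor at 11 (w=5) → Operator P
  Lakeside at 22 (w=30) → Operator P
  Southcross at 25 (w=450) → Operator Q
  Midtown at 28 (w=250) → Operator Q
Operator P captures 369; Operator Q captures 700.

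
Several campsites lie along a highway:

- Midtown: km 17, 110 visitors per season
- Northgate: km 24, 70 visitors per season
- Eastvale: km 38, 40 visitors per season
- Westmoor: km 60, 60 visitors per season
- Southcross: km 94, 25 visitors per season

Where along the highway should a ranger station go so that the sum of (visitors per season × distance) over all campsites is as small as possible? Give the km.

For a sum of weighted absolute distances on a line, the optimum is the weighted median (not the mean). Total weight W = 305; half-weight = 152.5.
Sort by position and accumulate weight:
  km 17 (Midtown, w=110) → cum 110
  km 24 (Northgate, w=70) → cum 180  ≥ 152.5 → median here
  km 38 (Eastvale, w=40) → cum 220
  km 60 (Westmoor, w=60) → cum 280
  km 94 (Southcross, w=25) → cum 305
Optimal location: km 24.

x = 24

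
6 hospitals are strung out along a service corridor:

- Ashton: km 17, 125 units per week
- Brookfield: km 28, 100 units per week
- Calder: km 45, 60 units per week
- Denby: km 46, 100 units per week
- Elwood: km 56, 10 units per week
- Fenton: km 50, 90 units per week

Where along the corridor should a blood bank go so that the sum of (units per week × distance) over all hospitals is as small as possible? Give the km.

For a sum of weighted absolute distances on a line, the optimum is the weighted median (not the mean). Total weight W = 485; half-weight = 242.5.
Sort by position and accumulate weight:
  km 17 (Ashton, w=125) → cum 125
  km 28 (Brookfield, w=100) → cum 225
  km 45 (Calder, w=60) → cum 285  ≥ 242.5 → median here
  km 46 (Denby, w=100) → cum 385
  km 50 (Fenton, w=90) → cum 475
  km 56 (Elwood, w=10) → cum 485
Optimal location: km 45.

x = 45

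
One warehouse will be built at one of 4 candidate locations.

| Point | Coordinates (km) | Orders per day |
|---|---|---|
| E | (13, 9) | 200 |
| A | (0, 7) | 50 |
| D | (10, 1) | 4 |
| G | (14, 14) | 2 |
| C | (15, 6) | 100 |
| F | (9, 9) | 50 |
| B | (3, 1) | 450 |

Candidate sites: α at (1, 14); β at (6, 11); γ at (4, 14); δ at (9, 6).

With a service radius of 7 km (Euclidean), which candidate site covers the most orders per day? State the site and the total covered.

δ, covering 354

Coverage radius r = 7 km; a point is covered iff (Δx)²+(Δy)² ≤ 7² = 49.
  α (1, 14): covers {none} → 0
  β (6, 11): covers {F} → 50
  γ (4, 14): covers {none} → 0
  δ (9, 6): covers {E, D, C, F} → 354
Maximum coverage at δ: 354 orders per day.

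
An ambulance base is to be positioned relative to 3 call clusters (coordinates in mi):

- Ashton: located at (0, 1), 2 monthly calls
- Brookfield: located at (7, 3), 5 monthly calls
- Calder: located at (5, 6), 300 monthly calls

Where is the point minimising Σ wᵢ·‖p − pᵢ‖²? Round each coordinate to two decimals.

(5.00, 5.92)

The minimiser of Σwᵢ‖p−pᵢ‖² is the weighted centroid p* = (Σwᵢpᵢ)/(Σwᵢ).
Σwᵢ = 307.
Σwᵢxᵢ = 2·0 + 5·7 + 300·5 = 1535.
Σwᵢyᵢ = 2·1 + 5·3 + 300·6 = 1817.
x* = 1535/307 = 5.00, y* = 1817/307 = 5.92.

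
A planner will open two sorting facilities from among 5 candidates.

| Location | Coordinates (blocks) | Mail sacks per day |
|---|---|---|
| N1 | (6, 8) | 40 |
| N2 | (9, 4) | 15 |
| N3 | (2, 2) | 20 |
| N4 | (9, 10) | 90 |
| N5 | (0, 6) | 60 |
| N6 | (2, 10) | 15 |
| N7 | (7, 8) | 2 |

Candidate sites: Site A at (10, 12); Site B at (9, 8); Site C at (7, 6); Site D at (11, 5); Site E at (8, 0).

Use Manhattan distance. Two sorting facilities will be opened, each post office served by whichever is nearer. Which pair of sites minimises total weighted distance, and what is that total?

Evaluate every pair (each demand assigned to the nearer of the two):
  {Site B, Site C}: total = 1099
  {Site A, Site C}: total = 1189
  {Site B, Site E}: total = 1319
  {Site B, Site D}: total = 1384
  {Site A, Site B}: total = 1419
  {Site C, Site E}: total = 1439
  {Site C, Site D}: total = 1444
  {Site A, Site D}: total = 1759
  {Site A, Site E}: total = 1829
  {Site D, Site E}: total = 2099
Best pair: {Site B, Site C} with total 1099.

{Site B, Site C}, total 1099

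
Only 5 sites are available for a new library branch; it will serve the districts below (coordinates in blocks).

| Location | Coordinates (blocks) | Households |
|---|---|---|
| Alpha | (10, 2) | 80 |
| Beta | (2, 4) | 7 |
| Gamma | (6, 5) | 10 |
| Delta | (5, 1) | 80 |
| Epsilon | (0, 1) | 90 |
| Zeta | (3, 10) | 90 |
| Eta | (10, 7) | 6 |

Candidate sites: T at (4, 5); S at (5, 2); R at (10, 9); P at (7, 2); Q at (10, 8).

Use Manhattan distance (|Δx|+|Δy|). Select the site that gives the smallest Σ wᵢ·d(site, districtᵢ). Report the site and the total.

Total weighted distance at each candidate:
  T (4, 5): total = 2469
  S (5, 2): total = 2055
  R (10, 9): total = 4123
  P (7, 2): total = 2417
  Q (10, 8): total = 3940
Minimum is at S with total 2055 blocks.

S, total 2055 blocks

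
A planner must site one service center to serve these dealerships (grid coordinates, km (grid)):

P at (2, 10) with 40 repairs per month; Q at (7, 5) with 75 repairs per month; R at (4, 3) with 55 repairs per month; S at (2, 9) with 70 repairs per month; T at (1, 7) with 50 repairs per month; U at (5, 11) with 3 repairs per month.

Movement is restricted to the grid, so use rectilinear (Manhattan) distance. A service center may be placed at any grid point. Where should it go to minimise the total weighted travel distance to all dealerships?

(2, 7)

Manhattan distance separates: Σwᵢ(|x−xᵢ|+|y−yᵢ|) = Σwᵢ|x−xᵢ| + Σwᵢ|y−yᵢ|, so x and y are optimised independently as 1-D weighted medians.
Total weight W = 293; half = 146.5.
x-coordinate, sorted with cumulative weight:
  x=1 (T, w=50) cum 50
  x=2 (P, w=40) cum 90
  x=2 (S, w=70) cum 160  ← median
  x=4 (R, w=55) cum 215
  x=5 (U, w=3) cum 218
  x=7 (Q, w=75) cum 293
⇒ x* = 2
y-coordinate, sorted with cumulative weight:
  y=3 (R, w=55) cum 55
  y=5 (Q, w=75) cum 130
  y=7 (T, w=50) cum 180  ← median
  y=9 (S, w=70) cum 250
  y=10 (P, w=40) cum 290
  y=11 (U, w=3) cum 293
⇒ y* = 7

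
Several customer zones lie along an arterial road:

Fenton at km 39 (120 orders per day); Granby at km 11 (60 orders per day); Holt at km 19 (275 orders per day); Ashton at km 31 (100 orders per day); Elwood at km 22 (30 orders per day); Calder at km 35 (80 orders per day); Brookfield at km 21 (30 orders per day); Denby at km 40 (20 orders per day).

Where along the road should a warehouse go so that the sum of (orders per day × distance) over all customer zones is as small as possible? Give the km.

x = 21

For a sum of weighted absolute distances on a line, the optimum is the weighted median (not the mean). Total weight W = 715; half-weight = 357.5.
Sort by position and accumulate weight:
  km 11 (Granby, w=60) → cum 60
  km 19 (Holt, w=275) → cum 335
  km 21 (Brookfield, w=30) → cum 365  ≥ 357.5 → median here
  km 22 (Elwood, w=30) → cum 395
  km 31 (Ashton, w=100) → cum 495
  km 35 (Calder, w=80) → cum 575
  km 39 (Fenton, w=120) → cum 695
  km 40 (Denby, w=20) → cum 715
Optimal location: km 21.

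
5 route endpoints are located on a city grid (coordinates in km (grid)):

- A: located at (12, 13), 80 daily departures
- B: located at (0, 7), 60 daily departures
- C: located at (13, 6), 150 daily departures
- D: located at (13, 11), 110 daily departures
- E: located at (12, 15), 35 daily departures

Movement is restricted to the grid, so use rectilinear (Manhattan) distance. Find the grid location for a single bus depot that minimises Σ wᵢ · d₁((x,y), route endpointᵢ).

(13, 11)

Manhattan distance separates: Σwᵢ(|x−xᵢ|+|y−yᵢ|) = Σwᵢ|x−xᵢ| + Σwᵢ|y−yᵢ|, so x and y are optimised independently as 1-D weighted medians.
Total weight W = 435; half = 217.5.
x-coordinate, sorted with cumulative weight:
  x=0 (B, w=60) cum 60
  x=12 (A, w=80) cum 140
  x=12 (E, w=35) cum 175
  x=13 (C, w=150) cum 325  ← median
  x=13 (D, w=110) cum 435
⇒ x* = 13
y-coordinate, sorted with cumulative weight:
  y=6 (C, w=150) cum 150
  y=7 (B, w=60) cum 210
  y=11 (D, w=110) cum 320  ← median
  y=13 (A, w=80) cum 400
  y=15 (E, w=35) cum 435
⇒ y* = 11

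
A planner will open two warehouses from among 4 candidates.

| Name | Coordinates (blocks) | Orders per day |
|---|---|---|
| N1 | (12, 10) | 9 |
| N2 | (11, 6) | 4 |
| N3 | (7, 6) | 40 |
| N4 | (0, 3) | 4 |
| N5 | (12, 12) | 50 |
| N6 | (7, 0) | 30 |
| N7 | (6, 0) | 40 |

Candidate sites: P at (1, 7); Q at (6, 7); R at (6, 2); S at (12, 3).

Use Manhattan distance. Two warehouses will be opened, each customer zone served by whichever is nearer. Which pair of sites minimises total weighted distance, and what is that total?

Evaluate every pair (each demand assigned to the nearer of the two):
  {R, S}: total = 927
  {Q, R}: total = 933
  {Q, S}: total = 1169
  {P, Q}: total = 1275
  {P, R}: total = 1352
  {P, S}: total = 1429
Best pair: {R, S} with total 927.

{R, S}, total 927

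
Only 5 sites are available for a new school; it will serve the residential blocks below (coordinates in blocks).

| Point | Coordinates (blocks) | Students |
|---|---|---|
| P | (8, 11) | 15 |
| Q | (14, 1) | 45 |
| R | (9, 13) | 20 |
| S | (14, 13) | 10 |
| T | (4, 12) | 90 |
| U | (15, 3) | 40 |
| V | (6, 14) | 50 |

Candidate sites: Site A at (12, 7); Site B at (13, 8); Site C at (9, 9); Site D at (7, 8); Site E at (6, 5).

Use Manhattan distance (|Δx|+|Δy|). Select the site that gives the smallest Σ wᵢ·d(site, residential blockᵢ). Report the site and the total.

Total weighted distance at each candidate:
  Site A (12, 7): total = 2840
  Site B (13, 8): total = 2820
  Site C (9, 9): total = 2400
  Site D (7, 8): total = 2450
  Site E (6, 5): total = 2740
Minimum is at Site C with total 2400 blocks.

Site C, total 2400 blocks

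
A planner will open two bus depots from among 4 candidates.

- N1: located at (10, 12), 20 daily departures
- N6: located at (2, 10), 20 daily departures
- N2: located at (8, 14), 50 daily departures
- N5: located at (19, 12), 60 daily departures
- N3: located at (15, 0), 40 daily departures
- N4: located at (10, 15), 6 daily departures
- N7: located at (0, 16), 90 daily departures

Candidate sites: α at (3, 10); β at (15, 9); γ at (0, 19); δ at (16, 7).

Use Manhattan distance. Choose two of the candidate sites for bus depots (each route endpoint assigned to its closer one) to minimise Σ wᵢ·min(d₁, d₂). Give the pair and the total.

{β, γ}, total 2096

Evaluate every pair (each demand assigned to the nearer of the two):
  {β, γ}: total = 2096
  {γ, δ}: total = 2244
  {α, β}: total = 2286
  {α, δ}: total = 2332
  {α, γ}: total = 2952
  {β, δ}: total = 3826
Best pair: {β, γ} with total 2096.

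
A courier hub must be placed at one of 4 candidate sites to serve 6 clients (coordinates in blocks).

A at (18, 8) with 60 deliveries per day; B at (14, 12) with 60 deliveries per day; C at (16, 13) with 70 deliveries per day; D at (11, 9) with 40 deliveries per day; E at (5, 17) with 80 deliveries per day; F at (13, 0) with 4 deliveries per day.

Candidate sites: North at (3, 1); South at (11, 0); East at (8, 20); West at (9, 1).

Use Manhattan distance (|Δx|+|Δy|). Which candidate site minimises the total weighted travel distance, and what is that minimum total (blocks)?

East, total 4350 blocks

Total weighted distance at each candidate:
  North (3, 1): total = 6514
  South (11, 0): total = 5268
  East (8, 20): total = 4350
  West (9, 1): total = 5270
Minimum is at East with total 4350 blocks.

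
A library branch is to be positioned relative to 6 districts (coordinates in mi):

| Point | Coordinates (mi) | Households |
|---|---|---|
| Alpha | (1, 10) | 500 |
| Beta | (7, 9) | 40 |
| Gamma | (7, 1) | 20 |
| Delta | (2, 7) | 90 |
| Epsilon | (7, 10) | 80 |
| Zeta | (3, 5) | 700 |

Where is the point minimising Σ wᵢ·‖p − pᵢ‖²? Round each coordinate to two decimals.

(2.63, 7.21)

The minimiser of Σwᵢ‖p−pᵢ‖² is the weighted centroid p* = (Σwᵢpᵢ)/(Σwᵢ).
Σwᵢ = 1430.
Σwᵢxᵢ = 500·1 + 40·7 + 20·7 + 90·2 + 80·7 + 700·3 = 3760.
Σwᵢyᵢ = 500·10 + 40·9 + 20·1 + 90·7 + 80·10 + 700·5 = 10310.
x* = 3760/1430 = 2.63, y* = 10310/1430 = 7.21.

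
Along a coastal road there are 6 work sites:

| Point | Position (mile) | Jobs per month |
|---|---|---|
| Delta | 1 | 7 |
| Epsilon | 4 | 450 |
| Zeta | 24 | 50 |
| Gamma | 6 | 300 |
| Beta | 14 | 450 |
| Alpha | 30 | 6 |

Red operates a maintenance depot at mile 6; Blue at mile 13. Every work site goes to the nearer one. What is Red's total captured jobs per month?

757

The indifferent point is the midpoint (6+13)/2 = 9.5; work sites left of it (closer to Red at 6) go to Red, those right go to Blue.
  Delta at 1 (w=7) → Red
  Epsilon at 4 (w=450) → Red
  Gamma at 6 (w=300) → Red
  Beta at 14 (w=450) → Blue
  Zeta at 24 (w=50) → Blue
  Alpha at 30 (w=6) → Blue
Red captures 757; Blue captures 506.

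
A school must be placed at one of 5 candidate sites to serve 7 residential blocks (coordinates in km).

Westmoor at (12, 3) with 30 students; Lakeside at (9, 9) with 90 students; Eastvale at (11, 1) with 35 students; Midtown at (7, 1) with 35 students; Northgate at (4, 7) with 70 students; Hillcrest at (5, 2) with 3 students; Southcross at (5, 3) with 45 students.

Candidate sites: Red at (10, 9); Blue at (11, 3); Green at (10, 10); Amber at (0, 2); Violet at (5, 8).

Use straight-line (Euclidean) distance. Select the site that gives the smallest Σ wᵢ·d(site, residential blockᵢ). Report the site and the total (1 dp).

Violet, total 1548.6 km

Total weighted distance at each candidate:
  Red (10, 9): total = 1680.9
  Blue (11, 3): total = 1678.3
  Green (10, 10): total = 1879.6
  Amber (0, 2): total = 2714.2
  Violet (5, 8): total = 1548.6
Minimum is at Violet with total 1548.6 km.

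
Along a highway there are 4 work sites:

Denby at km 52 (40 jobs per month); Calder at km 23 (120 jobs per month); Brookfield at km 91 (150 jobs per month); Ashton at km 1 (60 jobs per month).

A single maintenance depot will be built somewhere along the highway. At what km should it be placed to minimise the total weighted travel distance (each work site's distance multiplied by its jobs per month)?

For a sum of weighted absolute distances on a line, the optimum is the weighted median (not the mean). Total weight W = 370; half-weight = 185.
Sort by position and accumulate weight:
  km 1 (Ashton, w=60) → cum 60
  km 23 (Calder, w=120) → cum 180
  km 52 (Denby, w=40) → cum 220  ≥ 185 → median here
  km 91 (Brookfield, w=150) → cum 370
Optimal location: km 52.

x = 52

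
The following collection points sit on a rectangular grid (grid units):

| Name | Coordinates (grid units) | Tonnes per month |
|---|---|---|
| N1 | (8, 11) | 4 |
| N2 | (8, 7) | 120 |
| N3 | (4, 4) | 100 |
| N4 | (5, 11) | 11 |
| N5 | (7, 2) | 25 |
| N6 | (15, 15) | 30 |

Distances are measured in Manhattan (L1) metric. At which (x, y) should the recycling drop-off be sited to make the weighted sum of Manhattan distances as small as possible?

Manhattan distance separates: Σwᵢ(|x−xᵢ|+|y−yᵢ|) = Σwᵢ|x−xᵢ| + Σwᵢ|y−yᵢ|, so x and y are optimised independently as 1-D weighted medians.
Total weight W = 290; half = 145.
x-coordinate, sorted with cumulative weight:
  x=4 (N3, w=100) cum 100
  x=5 (N4, w=11) cum 111
  x=7 (N5, w=25) cum 136
  x=8 (N1, w=4) cum 140
  x=8 (N2, w=120) cum 260  ← median
  x=15 (N6, w=30) cum 290
⇒ x* = 8
y-coordinate, sorted with cumulative weight:
  y=2 (N5, w=25) cum 25
  y=4 (N3, w=100) cum 125
  y=7 (N2, w=120) cum 245  ← median
  y=11 (N1, w=4) cum 249
  y=11 (N4, w=11) cum 260
  y=15 (N6, w=30) cum 290
⇒ y* = 7

(8, 7)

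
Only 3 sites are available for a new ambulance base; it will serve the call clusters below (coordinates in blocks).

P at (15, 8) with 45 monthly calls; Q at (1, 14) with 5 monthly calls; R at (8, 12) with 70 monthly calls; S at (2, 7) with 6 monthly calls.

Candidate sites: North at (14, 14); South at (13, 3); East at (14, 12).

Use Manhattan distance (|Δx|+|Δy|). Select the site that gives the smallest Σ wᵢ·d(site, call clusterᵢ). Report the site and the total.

Total weighted distance at each candidate:
  North (14, 14): total = 1054
  South (13, 3): total = 1500
  East (14, 12): total = 822
Minimum is at East with total 822 blocks.

East, total 822 blocks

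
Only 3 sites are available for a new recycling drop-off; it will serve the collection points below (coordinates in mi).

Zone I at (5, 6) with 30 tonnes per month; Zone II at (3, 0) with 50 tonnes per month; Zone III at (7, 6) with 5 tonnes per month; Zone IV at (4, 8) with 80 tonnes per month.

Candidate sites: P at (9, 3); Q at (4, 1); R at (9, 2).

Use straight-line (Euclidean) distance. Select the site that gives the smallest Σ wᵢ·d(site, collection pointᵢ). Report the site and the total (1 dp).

Q, total 812.8 mi

Total weighted distance at each candidate:
  P (9, 3): total = 1069.1
  Q (4, 1): total = 812.8
  R (9, 2): total = 1133.1
Minimum is at Q with total 812.8 mi.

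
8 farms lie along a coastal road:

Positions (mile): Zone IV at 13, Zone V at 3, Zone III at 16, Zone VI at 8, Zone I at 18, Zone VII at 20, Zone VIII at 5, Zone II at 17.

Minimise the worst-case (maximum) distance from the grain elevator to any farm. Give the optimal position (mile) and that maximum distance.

location 11.5, max distance 8.5

The 1-center on a line is the midpoint of the two extreme points: leftmost at 3, rightmost at 20.
Optimal location = (3 + 20)/2 = 11.5; maximum distance = (20 − 3)/2 = 8.5.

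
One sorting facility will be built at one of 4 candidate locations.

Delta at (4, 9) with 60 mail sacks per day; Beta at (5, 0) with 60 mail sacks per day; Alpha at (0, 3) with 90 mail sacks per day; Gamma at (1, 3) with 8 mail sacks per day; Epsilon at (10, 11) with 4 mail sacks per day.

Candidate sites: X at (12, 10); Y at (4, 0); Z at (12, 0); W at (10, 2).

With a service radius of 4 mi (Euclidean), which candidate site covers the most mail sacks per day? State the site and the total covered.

Y, covering 60

Coverage radius r = 4 mi; a point is covered iff (Δx)²+(Δy)² ≤ 4² = 16.
  X (12, 10): covers {Epsilon} → 4
  Y (4, 0): covers {Beta} → 60
  Z (12, 0): covers {none} → 0
  W (10, 2): covers {none} → 0
Maximum coverage at Y: 60 mail sacks per day.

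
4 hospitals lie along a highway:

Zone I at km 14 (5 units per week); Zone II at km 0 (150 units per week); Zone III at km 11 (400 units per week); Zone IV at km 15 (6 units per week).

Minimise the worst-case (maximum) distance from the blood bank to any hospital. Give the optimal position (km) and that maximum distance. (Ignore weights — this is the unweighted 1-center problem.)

location 7.5, max distance 7.5

The 1-center on a line is the midpoint of the two extreme points: leftmost at 0, rightmost at 15.
Optimal location = (0 + 15)/2 = 7.5; maximum distance = (15 − 0)/2 = 7.5.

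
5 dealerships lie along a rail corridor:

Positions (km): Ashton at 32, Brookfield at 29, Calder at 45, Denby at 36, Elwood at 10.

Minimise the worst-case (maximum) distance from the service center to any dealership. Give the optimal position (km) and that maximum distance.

The 1-center on a line is the midpoint of the two extreme points: leftmost at 10, rightmost at 45.
Optimal location = (10 + 45)/2 = 27.5; maximum distance = (45 − 10)/2 = 17.5.

location 27.5, max distance 17.5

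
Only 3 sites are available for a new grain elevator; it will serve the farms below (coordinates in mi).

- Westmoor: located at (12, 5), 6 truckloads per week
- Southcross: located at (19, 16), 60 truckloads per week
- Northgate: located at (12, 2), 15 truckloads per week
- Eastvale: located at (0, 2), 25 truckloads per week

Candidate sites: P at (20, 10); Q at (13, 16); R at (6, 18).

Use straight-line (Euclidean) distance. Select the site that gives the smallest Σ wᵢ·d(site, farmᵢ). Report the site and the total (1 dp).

Total weighted distance at each candidate:
  P (20, 10): total = 1129.8
  Q (13, 16): total = 1114.4
  R (6, 18): total = 1558.6
Minimum is at Q with total 1114.4 mi.

Q, total 1114.4 mi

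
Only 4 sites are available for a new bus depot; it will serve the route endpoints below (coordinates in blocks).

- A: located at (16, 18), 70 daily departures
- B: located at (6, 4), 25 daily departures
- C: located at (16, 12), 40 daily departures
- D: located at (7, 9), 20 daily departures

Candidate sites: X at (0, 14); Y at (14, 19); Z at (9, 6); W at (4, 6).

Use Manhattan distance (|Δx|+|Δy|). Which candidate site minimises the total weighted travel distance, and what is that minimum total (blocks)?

Y, total 1485 blocks

Total weighted distance at each candidate:
  X (0, 14): total = 2760
  Y (14, 19): total = 1485
  Z (9, 6): total = 2075
  W (4, 6): total = 2620
Minimum is at Y with total 1485 blocks.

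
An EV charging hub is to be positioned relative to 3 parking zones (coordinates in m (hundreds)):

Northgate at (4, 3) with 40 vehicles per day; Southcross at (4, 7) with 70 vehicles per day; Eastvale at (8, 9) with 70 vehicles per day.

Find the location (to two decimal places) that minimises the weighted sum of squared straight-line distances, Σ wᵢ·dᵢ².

(5.56, 6.89)

The minimiser of Σwᵢ‖p−pᵢ‖² is the weighted centroid p* = (Σwᵢpᵢ)/(Σwᵢ).
Σwᵢ = 180.
Σwᵢxᵢ = 40·4 + 70·4 + 70·8 = 1000.
Σwᵢyᵢ = 40·3 + 70·7 + 70·9 = 1240.
x* = 1000/180 = 5.56, y* = 1240/180 = 6.89.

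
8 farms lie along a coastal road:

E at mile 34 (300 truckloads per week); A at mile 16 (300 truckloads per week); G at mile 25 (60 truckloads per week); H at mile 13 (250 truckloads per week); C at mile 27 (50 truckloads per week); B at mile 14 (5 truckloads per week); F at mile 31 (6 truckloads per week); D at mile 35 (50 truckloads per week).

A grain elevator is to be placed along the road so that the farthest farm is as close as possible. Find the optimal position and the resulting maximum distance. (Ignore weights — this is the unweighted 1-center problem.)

location 24, max distance 11

The 1-center on a line is the midpoint of the two extreme points: leftmost at 13, rightmost at 35.
Optimal location = (13 + 35)/2 = 24; maximum distance = (35 − 13)/2 = 11.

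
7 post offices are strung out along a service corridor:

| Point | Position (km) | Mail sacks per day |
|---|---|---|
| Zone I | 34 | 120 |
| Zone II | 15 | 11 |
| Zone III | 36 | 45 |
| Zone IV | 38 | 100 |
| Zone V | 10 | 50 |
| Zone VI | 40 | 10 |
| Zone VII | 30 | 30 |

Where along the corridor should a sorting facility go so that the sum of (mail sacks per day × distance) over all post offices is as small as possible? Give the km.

For a sum of weighted absolute distances on a line, the optimum is the weighted median (not the mean). Total weight W = 366; half-weight = 183.
Sort by position and accumulate weight:
  km 10 (Zone V, w=50) → cum 50
  km 15 (Zone II, w=11) → cum 61
  km 30 (Zone VII, w=30) → cum 91
  km 34 (Zone I, w=120) → cum 211  ≥ 183 → median here
  km 36 (Zone III, w=45) → cum 256
  km 38 (Zone IV, w=100) → cum 356
  km 40 (Zone VI, w=10) → cum 366
Optimal location: km 34.

x = 34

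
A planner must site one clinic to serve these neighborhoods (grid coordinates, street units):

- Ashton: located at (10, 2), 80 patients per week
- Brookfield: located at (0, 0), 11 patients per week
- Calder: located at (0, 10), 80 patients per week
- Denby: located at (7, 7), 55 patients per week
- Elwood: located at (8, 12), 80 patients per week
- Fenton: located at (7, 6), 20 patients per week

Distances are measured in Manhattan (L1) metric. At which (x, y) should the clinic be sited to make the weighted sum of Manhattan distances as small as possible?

Manhattan distance separates: Σwᵢ(|x−xᵢ|+|y−yᵢ|) = Σwᵢ|x−xᵢ| + Σwᵢ|y−yᵢ|, so x and y are optimised independently as 1-D weighted medians.
Total weight W = 326; half = 163.
x-coordinate, sorted with cumulative weight:
  x=0 (Brookfield, w=11) cum 11
  x=0 (Calder, w=80) cum 91
  x=7 (Denby, w=55) cum 146
  x=7 (Fenton, w=20) cum 166  ← median
  x=8 (Elwood, w=80) cum 246
  x=10 (Ashton, w=80) cum 326
⇒ x* = 7
y-coordinate, sorted with cumulative weight:
  y=0 (Brookfield, w=11) cum 11
  y=2 (Ashton, w=80) cum 91
  y=6 (Fenton, w=20) cum 111
  y=7 (Denby, w=55) cum 166  ← median
  y=10 (Calder, w=80) cum 246
  y=12 (Elwood, w=80) cum 326
⇒ y* = 7

(7, 7)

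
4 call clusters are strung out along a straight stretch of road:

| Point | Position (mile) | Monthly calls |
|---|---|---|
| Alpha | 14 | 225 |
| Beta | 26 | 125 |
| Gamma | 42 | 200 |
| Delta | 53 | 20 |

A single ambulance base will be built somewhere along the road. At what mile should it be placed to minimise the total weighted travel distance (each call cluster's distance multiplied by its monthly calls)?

x = 26

For a sum of weighted absolute distances on a line, the optimum is the weighted median (not the mean). Total weight W = 570; half-weight = 285.
Sort by position and accumulate weight:
  mile 14 (Alpha, w=225) → cum 225
  mile 26 (Beta, w=125) → cum 350  ≥ 285 → median here
  mile 42 (Gamma, w=200) → cum 550
  mile 53 (Delta, w=20) → cum 570
Optimal location: mile 26.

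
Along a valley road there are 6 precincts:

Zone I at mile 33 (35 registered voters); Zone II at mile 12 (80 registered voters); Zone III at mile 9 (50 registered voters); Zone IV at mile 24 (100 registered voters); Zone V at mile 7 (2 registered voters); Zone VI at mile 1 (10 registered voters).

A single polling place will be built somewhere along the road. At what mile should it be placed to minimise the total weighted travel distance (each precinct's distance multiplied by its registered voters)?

For a sum of weighted absolute distances on a line, the optimum is the weighted median (not the mean). Total weight W = 277; half-weight = 138.5.
Sort by position and accumulate weight:
  mile 1 (Zone VI, w=10) → cum 10
  mile 7 (Zone V, w=2) → cum 12
  mile 9 (Zone III, w=50) → cum 62
  mile 12 (Zone II, w=80) → cum 142  ≥ 138.5 → median here
  mile 24 (Zone IV, w=100) → cum 242
  mile 33 (Zone I, w=35) → cum 277
Optimal location: mile 12.

x = 12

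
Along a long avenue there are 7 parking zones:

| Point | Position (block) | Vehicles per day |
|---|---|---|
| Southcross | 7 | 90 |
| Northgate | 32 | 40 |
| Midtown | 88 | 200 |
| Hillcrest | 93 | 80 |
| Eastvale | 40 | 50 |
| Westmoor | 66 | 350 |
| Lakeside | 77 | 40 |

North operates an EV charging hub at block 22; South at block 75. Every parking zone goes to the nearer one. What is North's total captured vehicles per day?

180

The indifferent point is the midpoint (22+75)/2 = 48.5; parking zones left of it (closer to North at 22) go to North, those right go to South.
  Southcross at 7 (w=90) → North
  Northgate at 32 (w=40) → North
  Eastvale at 40 (w=50) → North
  Westmoor at 66 (w=350) → South
  Lakeside at 77 (w=40) → South
  Midtown at 88 (w=200) → South
  Hillcrest at 93 (w=80) → South
North captures 180; South captures 670.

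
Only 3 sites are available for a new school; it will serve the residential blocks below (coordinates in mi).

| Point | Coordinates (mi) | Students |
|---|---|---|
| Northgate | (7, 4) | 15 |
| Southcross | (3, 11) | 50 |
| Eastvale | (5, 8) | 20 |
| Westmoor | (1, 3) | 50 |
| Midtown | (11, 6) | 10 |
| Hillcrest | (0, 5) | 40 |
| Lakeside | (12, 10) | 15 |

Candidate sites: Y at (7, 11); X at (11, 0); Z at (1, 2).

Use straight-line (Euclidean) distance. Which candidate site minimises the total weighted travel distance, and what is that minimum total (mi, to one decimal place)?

Z, total 1188.3 mi

Total weighted distance at each candidate:
  Y (7, 11): total = 1386.4
  X (11, 0): total = 2181.0
  Z (1, 2): total = 1188.3
Minimum is at Z with total 1188.3 mi.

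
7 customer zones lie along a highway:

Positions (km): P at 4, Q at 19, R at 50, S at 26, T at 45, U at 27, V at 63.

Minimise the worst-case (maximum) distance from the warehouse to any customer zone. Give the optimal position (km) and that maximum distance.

The 1-center on a line is the midpoint of the two extreme points: leftmost at 4, rightmost at 63.
Optimal location = (4 + 63)/2 = 33.5; maximum distance = (63 − 4)/2 = 29.5.

location 33.5, max distance 29.5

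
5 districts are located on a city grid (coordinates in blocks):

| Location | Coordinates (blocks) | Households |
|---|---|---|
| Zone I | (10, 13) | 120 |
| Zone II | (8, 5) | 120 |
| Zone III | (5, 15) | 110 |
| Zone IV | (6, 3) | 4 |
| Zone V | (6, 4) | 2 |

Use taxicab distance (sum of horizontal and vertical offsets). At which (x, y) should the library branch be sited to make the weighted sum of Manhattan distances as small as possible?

Manhattan distance separates: Σwᵢ(|x−xᵢ|+|y−yᵢ|) = Σwᵢ|x−xᵢ| + Σwᵢ|y−yᵢ|, so x and y are optimised independently as 1-D weighted medians.
Total weight W = 356; half = 178.
x-coordinate, sorted with cumulative weight:
  x=5 (Zone III, w=110) cum 110
  x=6 (Zone IV, w=4) cum 114
  x=6 (Zone V, w=2) cum 116
  x=8 (Zone II, w=120) cum 236  ← median
  x=10 (Zone I, w=120) cum 356
⇒ x* = 8
y-coordinate, sorted with cumulative weight:
  y=3 (Zone IV, w=4) cum 4
  y=4 (Zone V, w=2) cum 6
  y=5 (Zone II, w=120) cum 126
  y=13 (Zone I, w=120) cum 246  ← median
  y=15 (Zone III, w=110) cum 356
⇒ y* = 13

(8, 13)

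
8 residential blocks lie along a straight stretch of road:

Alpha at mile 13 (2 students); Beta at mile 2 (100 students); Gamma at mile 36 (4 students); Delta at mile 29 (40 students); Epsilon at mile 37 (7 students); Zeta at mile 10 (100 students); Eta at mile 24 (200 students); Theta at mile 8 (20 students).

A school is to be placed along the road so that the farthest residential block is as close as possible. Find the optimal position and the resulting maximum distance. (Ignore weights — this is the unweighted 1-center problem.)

The 1-center on a line is the midpoint of the two extreme points: leftmost at 2, rightmost at 37.
Optimal location = (2 + 37)/2 = 19.5; maximum distance = (37 − 2)/2 = 17.5.

location 19.5, max distance 17.5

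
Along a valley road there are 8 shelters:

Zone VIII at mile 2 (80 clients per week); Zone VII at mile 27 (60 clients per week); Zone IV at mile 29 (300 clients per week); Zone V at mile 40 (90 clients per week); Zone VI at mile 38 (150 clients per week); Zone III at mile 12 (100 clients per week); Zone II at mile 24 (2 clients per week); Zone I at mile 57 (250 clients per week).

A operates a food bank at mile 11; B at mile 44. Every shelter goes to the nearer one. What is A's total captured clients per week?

The indifferent point is the midpoint (11+44)/2 = 27.5; shelters left of it (closer to A at 11) go to A, those right go to B.
  Zone VIII at 2 (w=80) → A
  Zone III at 12 (w=100) → A
  Zone II at 24 (w=2) → A
  Zone VII at 27 (w=60) → A
  Zone IV at 29 (w=300) → B
  Zone VI at 38 (w=150) → B
  Zone V at 40 (w=90) → B
  Zone I at 57 (w=250) → B
A captures 242; B captures 790.

242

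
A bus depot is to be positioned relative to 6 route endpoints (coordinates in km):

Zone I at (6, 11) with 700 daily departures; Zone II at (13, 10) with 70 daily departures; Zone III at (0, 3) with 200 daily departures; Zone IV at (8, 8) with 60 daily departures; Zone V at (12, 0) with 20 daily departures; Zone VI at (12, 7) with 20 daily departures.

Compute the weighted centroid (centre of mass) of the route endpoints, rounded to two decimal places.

The minimiser of Σwᵢ‖p−pᵢ‖² is the weighted centroid p* = (Σwᵢpᵢ)/(Σwᵢ).
Σwᵢ = 1070.
Σwᵢxᵢ = 700·6 + 70·13 + 200·0 + 60·8 + 20·12 + 20·12 = 6070.
Σwᵢyᵢ = 700·11 + 70·10 + 200·3 + 60·8 + 20·0 + 20·7 = 9620.
x* = 6070/1070 = 5.67, y* = 9620/1070 = 8.99.

(5.67, 8.99)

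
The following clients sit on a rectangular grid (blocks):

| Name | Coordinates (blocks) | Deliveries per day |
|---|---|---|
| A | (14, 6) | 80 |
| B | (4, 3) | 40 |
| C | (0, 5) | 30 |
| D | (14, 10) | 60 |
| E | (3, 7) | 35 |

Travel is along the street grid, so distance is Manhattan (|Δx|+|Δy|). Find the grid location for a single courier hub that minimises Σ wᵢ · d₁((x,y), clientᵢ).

(14, 6)

Manhattan distance separates: Σwᵢ(|x−xᵢ|+|y−yᵢ|) = Σwᵢ|x−xᵢ| + Σwᵢ|y−yᵢ|, so x and y are optimised independently as 1-D weighted medians.
Total weight W = 245; half = 122.5.
x-coordinate, sorted with cumulative weight:
  x=0 (C, w=30) cum 30
  x=3 (E, w=35) cum 65
  x=4 (B, w=40) cum 105
  x=14 (A, w=80) cum 185  ← median
  x=14 (D, w=60) cum 245
⇒ x* = 14
y-coordinate, sorted with cumulative weight:
  y=3 (B, w=40) cum 40
  y=5 (C, w=30) cum 70
  y=6 (A, w=80) cum 150  ← median
  y=7 (E, w=35) cum 185
  y=10 (D, w=60) cum 245
⇒ y* = 6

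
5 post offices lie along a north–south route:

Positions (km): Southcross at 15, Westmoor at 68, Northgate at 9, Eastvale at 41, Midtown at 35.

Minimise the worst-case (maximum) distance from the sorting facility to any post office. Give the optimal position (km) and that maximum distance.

The 1-center on a line is the midpoint of the two extreme points: leftmost at 9, rightmost at 68.
Optimal location = (9 + 68)/2 = 38.5; maximum distance = (68 − 9)/2 = 29.5.

location 38.5, max distance 29.5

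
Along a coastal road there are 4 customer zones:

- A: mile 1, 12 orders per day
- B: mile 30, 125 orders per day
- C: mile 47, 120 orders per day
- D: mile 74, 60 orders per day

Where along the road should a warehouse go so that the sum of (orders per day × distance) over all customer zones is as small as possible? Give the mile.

x = 47

For a sum of weighted absolute distances on a line, the optimum is the weighted median (not the mean). Total weight W = 317; half-weight = 158.5.
Sort by position and accumulate weight:
  mile 1 (A, w=12) → cum 12
  mile 30 (B, w=125) → cum 137
  mile 47 (C, w=120) → cum 257  ≥ 158.5 → median here
  mile 74 (D, w=60) → cum 317
Optimal location: mile 47.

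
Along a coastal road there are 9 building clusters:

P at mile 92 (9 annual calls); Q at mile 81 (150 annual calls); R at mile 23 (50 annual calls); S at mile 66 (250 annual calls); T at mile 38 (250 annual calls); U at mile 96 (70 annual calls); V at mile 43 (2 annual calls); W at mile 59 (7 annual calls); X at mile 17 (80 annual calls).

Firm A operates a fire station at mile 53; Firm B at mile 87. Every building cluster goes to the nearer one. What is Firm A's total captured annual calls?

The indifferent point is the midpoint (53+87)/2 = 70; building clusters left of it (closer to Firm A at 53) go to Firm A, those right go to Firm B.
  X at 17 (w=80) → Firm A
  R at 23 (w=50) → Firm A
  T at 38 (w=250) → Firm A
  V at 43 (w=2) → Firm A
  W at 59 (w=7) → Firm A
  S at 66 (w=250) → Firm A
  Q at 81 (w=150) → Firm B
  P at 92 (w=9) → Firm B
  U at 96 (w=70) → Firm B
Firm A captures 639; Firm B captures 229.

639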